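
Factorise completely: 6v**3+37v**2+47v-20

(2v+5)(3v-1)(v+4)

Testing divisors of the constant over divisors of the leading coefficient, v = 1/3 is a root, so (3v-1) divides it; the quotient is 2v**2+13v+20.
The remaining quadratic factors as (2v+5)(v+4).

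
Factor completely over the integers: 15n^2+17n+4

Need a pair with product 15·4 = 60 and sum 17: that's 12 and 5.
Split the middle term: 15n^2+12n + 5n+4 = 3n(5n+4) + (5n+4).

(3n+1)(5n+4)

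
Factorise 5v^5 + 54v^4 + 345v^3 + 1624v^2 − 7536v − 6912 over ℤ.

(5v + 4)(v + 9)(v − 3)(v^2 + 4v + 64)

Trying the rational-root candidates, v = 3 is a root, so (v − 3) divides it; the quotient is 5v^4 + 69v^3 + 552v^2 + 3280v + 2304.
Then v = −9 is a root, so (v + 9) divides it; the quotient is 5v^3 + 24v^2 + 336v + 256.
Continuing, v = −4/5 is a root, so (5v + 4) divides it; the quotient is v^2 + 4v + 64.
The quadratic v^2 + 4v + 64 has discriminant −240 < 0 and is irreducible over ℤ.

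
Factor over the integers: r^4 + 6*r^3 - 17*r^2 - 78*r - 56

By the rational root theorem, r = -1 is a root, so (r + 1) divides it; the quotient is r^3 + 5*r^2 - 22*r - 56.
Continuing, r = 4 is a root, so (r - 4) divides it; the quotient is r^2 + 9*r + 14.
The remaining quadratic factors as (r + 7)(r + 2).

(r + 1)*(r + 2)*(r + 7)*(r - 4)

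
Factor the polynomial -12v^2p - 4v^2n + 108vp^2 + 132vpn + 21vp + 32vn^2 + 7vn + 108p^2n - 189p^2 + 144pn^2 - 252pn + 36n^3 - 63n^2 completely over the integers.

-(v - 9p - 9n)(4v + 4n - 7)(3p + n)

Group: v(-12vp - 4vn - 12pn + 21p - 4n^2 + 7n) + (-9p - 9n)(-12vp - 4vn - 12pn + 21p - 4n^2 + 7n); both groups contain (-12vp - 4vn - 12pn + 21p - 4n^2 + 7n), so (v - 9p - 9n) is a factor with cofactor -12vp - 4vn - 12pn + 21p - 4n^2 + 7n.
The cofactor groups again: -12vp - 4vn - 12pn + 21p - 4n^2 + 7n = -3p(4v + 4n - 7) - n(4v + 4n - 7); both groups contain (4v + 4n - 7), giving -(3p + n)(4v + 4n - 7).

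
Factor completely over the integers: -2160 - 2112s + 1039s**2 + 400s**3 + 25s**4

Among the possible rational roots, s = 9/5 is a root, so (5s - 9) is a factor; dividing leaves 5s**3 + 89s**2 + 368s + 240.
Next, s = -5 is a root, giving the factor (s + 5) and quotient 5s**2 + 64s + 48.
The remaining quadratic factors as (5s + 4)(s + 12).

(5s + 4)(5s - 9)(s + 12)(s + 5)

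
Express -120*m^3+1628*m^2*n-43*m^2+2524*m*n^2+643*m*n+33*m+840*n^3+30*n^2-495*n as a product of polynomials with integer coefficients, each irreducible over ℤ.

-(15*m+14*n+11)*(8*m+4*n-3)*(m-15*n)

Group: 15*m*(-8*m^2+116*m*n+3*m+60*n^2-45*n) + (14*n+11)*(-8*m^2+116*m*n+3*m+60*n^2-45*n); both groups contain (-8*m^2+116*m*n+3*m+60*n^2-45*n), so (15*m+14*n+11) is a factor with cofactor -8*m^2+116*m*n+3*m+60*n^2-45*n.
The cofactor groups again: -8*m^2+116*m*n+3*m+60*n^2-45*n = -8*m*(m-15*n) + (-4*n+3)*(m-15*n); both groups contain (m-15*n), giving -(8*m+4*n-3)*(m-15*n).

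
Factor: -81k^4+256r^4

(4r-3k)(4r+3k)(16r^2+9k^2)

(4r)⁴ − (3k)⁴ = ((4r)² − (3k)²)((4r)² + (3k)²); the first factor splits again, the second (16r^2+9k^2) is irreducible.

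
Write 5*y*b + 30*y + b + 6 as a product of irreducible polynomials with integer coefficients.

(5*y + 1)*(b + 6)

Group as (5*y*b + 30*y) + (b + 6) = 5*y*(b + 6) + (b + 6).
Both groups share the factor (b + 6).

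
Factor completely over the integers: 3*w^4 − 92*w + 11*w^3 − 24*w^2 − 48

(3*w + 2)*(w + 2)*(w + 4)*(w − 3)

Trying the rational-root candidates, w = −2 is a root, giving the factor (w + 2) and quotient 3*w^3 + 5*w^2 − 34*w − 24.
Next, w = −4 is a root, giving the factor (w + 4) and quotient 3*w^2 − 7*w − 6.
The remaining quadratic factors as (w − 3)(3*w + 2).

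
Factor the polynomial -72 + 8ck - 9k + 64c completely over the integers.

Group as (8ck + 64c) + (-9k - 72) = 8c(k + 8) - 9(k + 8).
Both groups share the factor (k + 8).

(8c - 9)(k + 8)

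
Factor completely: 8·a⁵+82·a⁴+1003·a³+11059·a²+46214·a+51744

(2·a+11)·(4·a+7)·(a+6)·(a²-3·a+112)

Testing divisors of the constant over divisors of the leading coefficient, a = -7/4 is a root, so (4·a+7) is a factor; dividing leaves 2·a⁴+17·a³+221·a²+2378·a+7392.
Then a = -6 is a root, so (a+6) is a factor; dividing leaves 2·a³+5·a²+191·a+1232.
Continuing, a = -11/2 is a root, giving the factor (2·a+11) and quotient a²-3·a+112.
The quadratic a²-3·a+112 has discriminant -439 < 0 and is irreducible over ℤ.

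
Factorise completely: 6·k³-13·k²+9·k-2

(2·k-1)·(3·k-2)·(k-1)

By the rational root theorem, k = 2/3 is a root, giving the factor (3·k-2) and quotient 2·k²-3·k+1.
The remaining quadratic factors as (2·k-1)(k-1).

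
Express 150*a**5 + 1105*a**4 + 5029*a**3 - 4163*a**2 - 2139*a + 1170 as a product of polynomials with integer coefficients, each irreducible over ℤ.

(5*a + 3)*(5*a - 2)*(6*a - 5)*(a**2 + 8*a + 39)

Trying the rational-root candidates, a = 2/5 is a root, so (5*a - 2) divides it; the quotient is 30*a**4 + 233*a**3 + 1099*a**2 - 393*a - 585.
Then a = -3/5 is a root, giving the factor (5*a + 3) and quotient 6*a**3 + 43*a**2 + 194*a - 195.
Continuing, a = 5/6 is a root, so (6*a - 5) is a factor; dividing leaves a**2 + 8*a + 39.
The quadratic a**2 + 8*a + 39 has discriminant -92 < 0 and is irreducible over ℤ.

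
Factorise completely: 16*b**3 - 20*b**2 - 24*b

Pull out the common factor 4*b, then factor the remaining trinomial.

4*b*(4*b + 3)*(b - 2)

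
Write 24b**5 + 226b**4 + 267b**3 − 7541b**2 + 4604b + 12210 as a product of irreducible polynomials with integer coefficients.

(4b − 15)(6b − 11)(b + 1)(b**2 + 14b + 74)

Testing divisors of the constant over divisors of the leading coefficient, b = 15/4 is a root, giving the factor (4b − 15) and quotient 6b**4 + 79b**3 + 363b**2 − 524b − 814.
Next, b = −1 is a root, so (b + 1) is a factor; dividing leaves 6b**3 + 73b**2 + 290b − 814.
Next, b = 11/6 is a root, so (6b − 11) divides it; the quotient is b**2 + 14b + 74.
The quadratic b**2 + 14b + 74 has discriminant −100 < 0 and is irreducible over ℤ.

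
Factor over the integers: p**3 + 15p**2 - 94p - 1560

Testing divisors of the constant over divisors of the leading coefficient, p = 10 is a root, giving the factor (p - 10) and quotient p**2 + 25p + 156.
The remaining quadratic factors as (p + 12)(p + 13).

(p + 12)(p + 13)(p - 10)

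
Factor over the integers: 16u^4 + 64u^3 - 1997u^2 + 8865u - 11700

(4u - 13)(4u - 15)(u + 15)(u - 4)

By the rational root theorem, u = -15 is a root, so (u + 15) is a factor; dividing leaves 16u^3 - 176u^2 + 643u - 780.
Next, u = 15/4 is a root, so (4u - 15) divides it; the quotient is 4u^2 - 29u + 52.
The remaining quadratic factors as (u - 4)(4u - 13).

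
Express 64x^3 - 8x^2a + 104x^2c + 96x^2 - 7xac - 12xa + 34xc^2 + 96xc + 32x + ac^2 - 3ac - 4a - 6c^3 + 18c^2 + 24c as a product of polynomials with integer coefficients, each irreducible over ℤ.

Group: x(64x^2 - 8xa + 40xc + 32x + ac - 4a - 6c^2 + 24c) + (c + 1)(64x^2 - 8xa + 40xc + 32x + ac - 4a - 6c^2 + 24c); both groups contain (64x^2 - 8xa + 40xc + 32x + ac - 4a - 6c^2 + 24c), so (x + c + 1) is a factor with cofactor 64x^2 - 8xa + 40xc + 32x + ac - 4a - 6c^2 + 24c.
The cofactor groups again: 64x^2 - 8xa + 40xc + 32x + ac - 4a - 6c^2 + 24c = 8x(8x - a + 6c) + (-c + 4)(8x - a + 6c); both groups contain (8x - a + 6c), giving (8x - c + 4)(8x - a + 6c).

(8x - a + 6c)(8x - c + 4)(x + c + 1)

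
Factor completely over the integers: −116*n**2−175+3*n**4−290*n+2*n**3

(3*n+5)*(n+1)*(n+5)*(n−7)

Among the possible rational roots, n = −5 is a root, so (n+5) divides it; the quotient is 3*n**3−13*n**2−51*n−35.
Then n = 7 is a root, so (n−7) divides it; the quotient is 3*n**2+8*n+5.
The remaining quadratic factors as (3*n+5)(n+1).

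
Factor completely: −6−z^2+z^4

Substitute u = z^2 to get a quadratic in u, then factor.
z^2−3 is irreducible over ℤ (3 is not a perfect square).
z^2+2 is irreducible over ℤ (always positive, so no real roots).

(z^2+2)(z^2−3)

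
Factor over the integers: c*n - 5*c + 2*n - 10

Group as (c*n - 5*c) + (2*n - 10) = c*(n - 5) + 2*(n - 5).
Both groups share the factor (n - 5).

(c + 2)*(n - 5)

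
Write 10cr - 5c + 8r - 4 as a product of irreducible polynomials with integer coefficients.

(2r - 1)(5c + 4)

Group as (10cr - 5c) + (8r - 4) = 5c(2r - 1) + 4(2r - 1).
Both groups share the factor (2r - 1).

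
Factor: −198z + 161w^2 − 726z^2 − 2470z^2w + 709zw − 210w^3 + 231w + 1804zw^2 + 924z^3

(11z − 15w − 11)(14z − 2w + 3)(6z − 7w)

Group: 6z(154z^2 − 232zw − 121z + 30w^2 − 23w − 33) − 7w(154z^2 − 232zw − 121z + 30w^2 − 23w − 33); both groups contain (154z^2 − 232zw − 121z + 30w^2 − 23w − 33), so (6z − 7w) is a factor with cofactor 154z^2 − 232zw − 121z + 30w^2 − 23w − 33.
The cofactor groups again: 154z^2 − 232zw − 121z + 30w^2 − 23w − 33 = 11z(14z − 2w + 3) + (−15w − 11)(14z − 2w + 3); both groups contain (14z − 2w + 3), giving (11z − 15w − 11)(14z − 2w + 3).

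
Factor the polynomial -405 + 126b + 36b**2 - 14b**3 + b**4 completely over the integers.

(b + 3)(b - 3)(b - 5)(b - 9)

By the rational root theorem, b = -3 is a root, giving the factor (b + 3) and quotient b**3 - 17b**2 + 87b - 135.
Next, b = 5 is a root, so (b - 5) divides it; the quotient is b**2 - 12b + 27.
The remaining quadratic factors as (b - 3)(b - 9).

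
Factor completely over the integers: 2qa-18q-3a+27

Group as (2qa-18q) + (-3a+27) = 2q(a-9) - 3(a-9).
Both groups share the factor (a-9).

(2q-3)(a-9)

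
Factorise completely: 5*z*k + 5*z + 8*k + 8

(5*z + 8)*(k + 1)

Group as (5*z*k + 5*z) + (8*k + 8) = 5*z*(k + 1) + 8*(k + 1).
Both groups share the factor (k + 1).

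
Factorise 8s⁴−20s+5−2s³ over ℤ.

(4s−1)(2s³−5)

Group as (8s⁴−20s) + (−2s³+5) = 4s(2s³−5) − (2s³−5).
Both groups share the factor (2s³−5).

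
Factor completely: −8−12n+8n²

4(2n+1)(n−2)

Pull out the common factor 4, then factor the remaining trinomial.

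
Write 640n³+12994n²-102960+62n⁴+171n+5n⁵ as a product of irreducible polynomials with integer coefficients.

(5n-13)(n+15)(n+3)(n²-3n+176)

Among the possible rational roots, n = -3 is a root, giving the factor (n+3) and quotient 5n⁴+47n³+499n²+11497n-34320.
Continuing, n = 13/5 is a root, so (5n-13) divides it; the quotient is n³+12n²+131n+2640.
Next, n = -15 is a root, giving the factor (n+15) and quotient n²-3n+176.
The quadratic n²-3n+176 has discriminant -695 < 0 and is irreducible over ℤ.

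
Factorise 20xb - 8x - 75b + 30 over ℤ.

(4x - 15)(5b - 2)

Group as (20xb - 8x) + (-75b + 30) = 4x(5b - 2) - 15(5b - 2).
Both groups share the factor (5b - 2).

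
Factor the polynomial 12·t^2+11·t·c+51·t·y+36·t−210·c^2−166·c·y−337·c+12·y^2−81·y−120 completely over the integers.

Group: 4·t·(3·t+14·c+12·y+15) + (−15·c+y−8)·(3·t+14·c+12·y+15); both groups contain (3·t+14·c+12·y+15).

(4·t−15·c+y−8)·(3·t+14·c+12·y+15)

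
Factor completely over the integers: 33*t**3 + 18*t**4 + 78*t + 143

(6*t + 11)*(3*t**3 + 13)

Group as (18*t**4 + 78*t) + (33*t**3 + 143) = 6*t*(3*t**3 + 13) + 11*(3*t**3 + 13).
Both groups share the factor (3*t**3 + 13).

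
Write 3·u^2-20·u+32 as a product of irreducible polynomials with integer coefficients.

Need a pair with product 3·32 = 96 and sum -20: that's -12 and -8.
Split the middle term: 3·u^2-12·u - 8·u+32 = 3·u·(u-4) - 8·(u-4).

(3·u-8)·(u-4)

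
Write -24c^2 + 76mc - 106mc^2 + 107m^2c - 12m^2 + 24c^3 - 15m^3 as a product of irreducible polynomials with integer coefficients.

-(5m - 4c + 4)(m - 6c)(3m - c)

Group: m(-15m^2 + 17mc - 12m - 4c^2 + 4c) - 6c(-15m^2 + 17mc - 12m - 4c^2 + 4c); both groups contain (-15m^2 + 17mc - 12m - 4c^2 + 4c), so (m - 6c) is a factor with cofactor -15m^2 + 17mc - 12m - 4c^2 + 4c.
The cofactor groups again: -15m^2 + 17mc - 12m - 4c^2 + 4c = -5m(3m - c) + (4c - 4)(3m - c); both groups contain (3m - c), giving -(5m - 4c + 4)(3m - c).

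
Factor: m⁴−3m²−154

(m²+11)(m²−14)

Substitute u = m² to get a quadratic in u, then factor.
m²+11 is irreducible over ℤ (always positive, so no real roots).
m²−14 is irreducible over ℤ (14 is not a perfect square).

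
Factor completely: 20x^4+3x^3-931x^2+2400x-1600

By the rational root theorem, x = -8 is a root, so (x+8) divides it; the quotient is 20x^3-157x^2+325x-200.
Next, x = 5 is a root, so (x-5) divides it; the quotient is 20x^2-57x+40.
The remaining quadratic factors as (5x-8)(4x-5).

(4x-5)(5x-8)(x+8)(x-5)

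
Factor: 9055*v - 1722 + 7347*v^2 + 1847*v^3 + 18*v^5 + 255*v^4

Trying the rational-root candidates, v = 1/6 is a root, so (6*v - 1) divides it; the quotient is 3*v^4 + 43*v^3 + 315*v^2 + 1277*v + 1722.
Continuing, v = -7/3 is a root, so (3*v + 7) is a factor; dividing leaves v^3 + 12*v^2 + 77*v + 246.
Continuing, v = -6 is a root, giving the factor (v + 6) and quotient v^2 + 6*v + 41.
The quadratic v^2 + 6*v + 41 has discriminant -128 < 0 and is irreducible over ℤ.

(3*v + 7)*(6*v - 1)*(v + 6)*(v^2 + 6*v + 41)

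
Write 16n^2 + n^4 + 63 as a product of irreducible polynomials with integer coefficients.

Substitute u = n^2 to get a quadratic in u, then factor.
n^2 + 9 is irreducible over ℤ (sum of squares).
n^2 + 7 is irreducible over ℤ (always positive, so no real roots).

(n^2 + 7)(n^2 + 9)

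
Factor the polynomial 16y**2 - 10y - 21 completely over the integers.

Need a pair with product 16·(-21) = -336 and sum -10: that's 14 and -24.
Split the middle term: 16y**2 + 14y - 24y - 21 = 2y(8y + 7) - 3(8y + 7).

(2y - 3)(8y + 7)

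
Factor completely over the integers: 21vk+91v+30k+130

(3k+13)(7v+10)

Group as (21vk+91v) + (30k+130) = 7v(3k+13) + 10(3k+13).
Both groups share the factor (3k+13).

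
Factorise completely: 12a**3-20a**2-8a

Pull out the common factor 4a, then factor the remaining trinomial.

4a(3a+1)(a-2)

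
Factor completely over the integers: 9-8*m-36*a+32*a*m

(4*a-1)*(8*m-9)

Group as (32*a*m-36*a) + (-8*m+9) = 4*a*(8*m-9) - (8*m-9).
Both groups share the factor (8*m-9).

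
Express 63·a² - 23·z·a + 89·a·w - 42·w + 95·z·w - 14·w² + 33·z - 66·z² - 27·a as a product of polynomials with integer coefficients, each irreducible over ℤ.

Group: -11·z·(6·z + 7·a - w - 3) + (9·a + 14·w)·(6·z + 7·a - w - 3); both groups contain (6·z + 7·a - w - 3).

-(11·z - 9·a - 14·w)·(6·z + 7·a - w - 3)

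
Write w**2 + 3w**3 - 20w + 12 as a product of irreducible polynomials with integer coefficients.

(3w - 2)(w + 3)(w - 2)

Testing divisors of the constant over divisors of the leading coefficient, w = 2/3 is a root, giving the factor (3w - 2) and quotient w**2 + w - 6.
The remaining quadratic factors as (w + 3)(w - 2).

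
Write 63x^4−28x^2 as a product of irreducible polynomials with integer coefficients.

Every term has a factor of 7x^2. Then 9x^2−4 = (3x)² − (2)².

7x^2(3x+2)(3x−2)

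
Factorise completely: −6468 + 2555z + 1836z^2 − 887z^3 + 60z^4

Testing divisors of the constant over divisors of the leading coefficient, z = 7/3 is a root, giving the factor (3z − 7) and quotient 20z^3 − 249z^2 + 31z + 924.
Then z = 12 is a root, so (z − 12) divides it; the quotient is 20z^2 − 9z − 77.
The remaining quadratic factors as (4z + 7)(5z − 11).

(3z − 7)(4z + 7)(5z − 11)(z − 12)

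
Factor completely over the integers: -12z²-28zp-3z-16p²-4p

Group: -4z(3z+4p) + (-4p-1)(3z+4p); both groups contain (3z+4p).

-(3z+4p)(4z+4p+1)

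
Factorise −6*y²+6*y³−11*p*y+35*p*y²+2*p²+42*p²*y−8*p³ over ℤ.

−(2*p+y)*(4*p+y−1)*(p−6*y)

Group: 4*p*(−2*p²+11*p*y+6*y²) + (y−1)*(−2*p²+11*p*y+6*y²); both groups contain (−2*p²+11*p*y+6*y²), so (4*p+y−1) is a factor with cofactor −2*p²+11*p*y+6*y².
The cofactor groups again: −2*p²+11*p*y+6*y² = −2*p*(p−6*y) − y*(p−6*y); both groups contain (p−6*y), giving −(2*p+y)*(p−6*y).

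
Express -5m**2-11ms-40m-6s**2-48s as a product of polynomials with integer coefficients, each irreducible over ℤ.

-(5m+6s)(m+s+8)

Group: -m(5m+6s) + (-s-8)(5m+6s); both groups contain (5m+6s).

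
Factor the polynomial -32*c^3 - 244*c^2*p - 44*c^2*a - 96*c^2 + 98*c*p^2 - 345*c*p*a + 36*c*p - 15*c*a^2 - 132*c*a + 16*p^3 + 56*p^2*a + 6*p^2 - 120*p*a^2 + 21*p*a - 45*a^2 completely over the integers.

-(4*c - 2*p + 3*a)*(8*c + p + 5*a)*(c + 8*p + 3)

Group: 8*c*(-4*c^2 - 30*c*p - 3*c*a - 12*c + 16*p^2 - 24*p*a + 6*p - 9*a) + (p + 5*a)*(-4*c^2 - 30*c*p - 3*c*a - 12*c + 16*p^2 - 24*p*a + 6*p - 9*a); both groups contain (-4*c^2 - 30*c*p - 3*c*a - 12*c + 16*p^2 - 24*p*a + 6*p - 9*a), so (8*c + p + 5*a) is a factor with cofactor -4*c^2 - 30*c*p - 3*c*a - 12*c + 16*p^2 - 24*p*a + 6*p - 9*a.
The cofactor groups again: -4*c^2 - 30*c*p - 3*c*a - 12*c + 16*p^2 - 24*p*a + 6*p - 9*a = -4*c*(c + 8*p + 3) + (2*p - 3*a)*(c + 8*p + 3); both groups contain (c + 8*p + 3), giving -(4*c - 2*p + 3*a)*(c + 8*p + 3).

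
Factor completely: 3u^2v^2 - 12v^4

Factor out 3v^2, leaving u^2 - 4v^2, which is a difference of two squares.

3v^2(u + 2v)(u - 2v)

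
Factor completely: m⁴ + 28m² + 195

Substitute u = m² to get a quadratic in u, then factor.
m² + 13 is irreducible over ℤ (always positive, so no real roots).
m² + 15 is irreducible over ℤ (always positive, so no real roots).

(m² + 13)(m² + 15)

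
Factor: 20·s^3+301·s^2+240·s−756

(4·s+9)·(5·s−6)·(s+14)

Testing divisors of the constant over divisors of the leading coefficient, s = −14 is a root, so (s+14) is a factor; dividing leaves 20·s^2+21·s−54.
The remaining quadratic factors as (4·s+9)(5·s−6).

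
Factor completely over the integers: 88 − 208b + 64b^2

Pull out the common factor 8, then factor the remaining trinomial.

8(2b − 1)(4b − 11)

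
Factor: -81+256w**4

(4w)⁴ − (3)⁴ = ((4w)² − (3)²)((4w)² + (3)²); the first factor splits again, the second (16w**2+9) is irreducible.

(4w+3)(4w-3)(16w**2+9)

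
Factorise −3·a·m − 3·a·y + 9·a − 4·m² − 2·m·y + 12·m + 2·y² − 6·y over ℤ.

Group: −3·a·(m + y − 3) + (−4·m + 2·y)·(m + y − 3); both groups contain (m + y − 3).

−(3·a + 4·m − 2·y)·(m + y − 3)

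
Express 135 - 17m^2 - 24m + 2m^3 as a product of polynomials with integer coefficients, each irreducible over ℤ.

(2m - 5)(m + 3)(m - 9)

By the rational root theorem, m = -3 is a root, so (m + 3) divides it; the quotient is 2m^2 - 23m + 45.
The remaining quadratic factors as (m - 9)(2m - 5).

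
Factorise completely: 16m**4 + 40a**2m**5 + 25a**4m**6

m**4(5a**2m + 4)**2

Factor out m**4 first: what remains is 25a**4m**2 + 40a**2m + 16.
Recognize a perfect-square trinomial with the parts 4 and 5a**2m.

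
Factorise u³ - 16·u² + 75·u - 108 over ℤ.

(u - 3)·(u - 4)·(u - 9)

By the rational root theorem, u = 4 is a root, so (u - 4) divides it; the quotient is u² - 12·u + 27.
The remaining quadratic factors as (u - 3)(u - 9).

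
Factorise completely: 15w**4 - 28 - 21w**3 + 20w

Group as (15w**4 + 20w) + (-21w**3 - 28) = 5w(3w**3 + 4) - 7(3w**3 + 4).
Both groups share the factor (3w**3 + 4).

(5w - 7)(3w**3 + 4)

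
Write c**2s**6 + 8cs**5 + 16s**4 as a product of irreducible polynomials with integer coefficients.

Every term has a factor of s**4; factoring it out leaves c**2s**2 + 8cs + 16.
Recognize a perfect-square trinomial with the parts cs and 4.

s**4(cs + 4)**2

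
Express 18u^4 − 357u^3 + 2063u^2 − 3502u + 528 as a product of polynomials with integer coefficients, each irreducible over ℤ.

Among the possible rational roots, u = 1/6 is a root, so (6u − 1) is a factor; dividing leaves 3u^3 − 59u^2 + 334u − 528.
Continuing, u = 8/3 is a root, giving the factor (3u − 8) and quotient u^2 − 17u + 66.
The remaining quadratic factors as (u − 6)(u − 11).

(3u − 8)(6u − 1)(u − 11)(u − 6)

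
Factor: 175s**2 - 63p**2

7(5s - 3p)(5s + 3p)

Pull out the common factor 7; 25s**2 - 9p**2 is a difference of squares.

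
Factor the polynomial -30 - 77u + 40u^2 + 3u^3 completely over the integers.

Trying the rational-root candidates, u = -1/3 is a root, so (3u + 1) is a factor; dividing leaves u^2 + 13u - 30.
The remaining quadratic factors as (u - 2)(u + 15).

(3u + 1)(u + 15)(u - 2)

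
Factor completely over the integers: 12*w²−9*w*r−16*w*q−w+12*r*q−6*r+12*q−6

(4*w−3*r−3)*(3*w−4*q+2)

Group: 3*w*(4*w−3*r−3) + (−4*q+2)*(4*w−3*r−3); both groups contain (4*w−3*r−3).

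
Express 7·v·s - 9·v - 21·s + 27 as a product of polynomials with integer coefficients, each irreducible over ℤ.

(7·s - 9)·(v - 3)

Group as (7·v·s - 9·v) + (-21·s + 27) = v·(7·s - 9) - 3·(7·s - 9).
Both groups share the factor (7·s - 9).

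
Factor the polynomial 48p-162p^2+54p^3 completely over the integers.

Pull out the common factor 6p, then factor the remaining trinomial.

6p(3p-1)(3p-8)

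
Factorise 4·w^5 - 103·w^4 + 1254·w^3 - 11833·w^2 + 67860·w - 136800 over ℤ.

By the rational root theorem, w = 8 is a root, so (w - 8) is a factor; dividing leaves 4·w^4 - 71·w^3 + 686·w^2 - 6345·w + 17100.
Continuing, w = 12 is a root, so (w - 12) divides it; the quotient is 4·w^3 - 23·w^2 + 410·w - 1425.
Continuing, w = 15/4 is a root, giving the factor (4·w - 15) and quotient w^2 - 2·w + 95.
The quadratic w^2 - 2·w + 95 has discriminant -376 < 0 and is irreducible over ℤ.

(4·w - 15)·(w - 12)·(w - 8)·(w^2 - 2·w + 95)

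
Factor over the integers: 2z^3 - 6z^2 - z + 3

Group as (2z^3 - z) + (-6z^2 + 3) = z(2z^2 - 1) - 3(2z^2 - 1).
Both groups share the factor (2z^2 - 1).

(z - 3)(2z^2 - 1)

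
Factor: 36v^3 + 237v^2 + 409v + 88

(3v + 11)(3v + 8)(4v + 1)

Trying the rational-root candidates, v = -1/4 is a root, so (4v + 1) is a factor; dividing leaves 9v^2 + 57v + 88.
The remaining quadratic factors as (3v + 11)(3v + 8).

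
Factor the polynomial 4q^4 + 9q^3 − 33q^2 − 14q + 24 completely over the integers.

(4q − 3)(q + 1)(q + 4)(q − 2)

By the rational root theorem, q = −4 is a root, giving the factor (q + 4) and quotient 4q^3 − 7q^2 − 5q + 6.
Next, q = 2 is a root, so (q − 2) divides it; the quotient is 4q^2 + q − 3.
The remaining quadratic factors as (4q − 3)(q + 1).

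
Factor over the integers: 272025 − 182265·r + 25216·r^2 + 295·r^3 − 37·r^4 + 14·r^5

(2·r − 9)·(7·r − 15)·(r + 13)·(r^2 − 9·r + 155)

By the rational root theorem, r = 9/2 is a root, so (2·r − 9) divides it; the quotient is 7·r^4 + 13·r^3 + 206·r^2 + 13535·r − 30225.
Next, r = 15/7 is a root, giving the factor (7·r − 15) and quotient r^3 + 4·r^2 + 38·r + 2015.
Next, r = −13 is a root, so (r + 13) is a factor; dividing leaves r^2 − 9·r + 155.
The quadratic r^2 − 9·r + 155 has discriminant −539 < 0 and is irreducible over ℤ.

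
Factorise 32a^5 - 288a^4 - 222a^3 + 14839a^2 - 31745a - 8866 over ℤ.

Trying the rational-root candidates, a = -1/4 is a root, so (4a + 1) is a factor; dividing leaves 8a^4 - 74a^3 - 37a^2 + 3719a - 8866.
Next, a = 11/4 is a root, so (4a - 11) divides it; the quotient is 2a^3 - 13a^2 - 45a + 806.
Continuing, a = -13/2 is a root, so (2a + 13) divides it; the quotient is a^2 - 13a + 62.
The quadratic a^2 - 13a + 62 has discriminant -79 < 0 and is irreducible over ℤ.

(2a + 13)(4a + 1)(4a - 11)(a^2 - 13a + 62)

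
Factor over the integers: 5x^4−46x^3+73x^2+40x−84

Testing divisors of the constant over divisors of the leading coefficient, x = −1 is a root, giving the factor (x+1) and quotient 5x^3−51x^2+124x−84.
Continuing, x = 6/5 is a root, so (5x−6) is a factor; dividing leaves x^2−9x+14.
The remaining quadratic factors as (x−7)(x−2).

(5x−6)(x+1)(x−2)(x−7)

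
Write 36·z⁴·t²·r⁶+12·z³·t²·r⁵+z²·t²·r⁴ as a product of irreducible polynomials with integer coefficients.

Every term has a factor of z²·t²·r⁴; factoring it out leaves 36·z²·r²+12·z·r+1.
Recognize a perfect-square trinomial with the parts 6·z·r and 1.

r⁴·t²·z²·(6·z·r+1)²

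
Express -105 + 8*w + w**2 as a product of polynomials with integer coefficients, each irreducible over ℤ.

Two integers with product -105 and sum 8 are 15 and -7.

(w + 15)*(w - 7)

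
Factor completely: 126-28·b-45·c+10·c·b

(2·b-9)·(5·c-14)

Group as (10·c·b-45·c) + (-28·b+126) = 5·c·(2·b-9) - 14·(2·b-9).
Both groups share the factor (2·b-9).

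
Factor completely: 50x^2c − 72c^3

2c(5x − 6c)(5x + 6c)

Pull out the common factor 2c; 25x^2 − 36c^2 is a difference of squares.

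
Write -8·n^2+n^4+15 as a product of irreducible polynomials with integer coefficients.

Substitute u = n^2 to get a quadratic in u, then factor.
n^2-3 is irreducible over ℤ (3 is not a perfect square).
n^2-5 is irreducible over ℤ (5 is not a perfect square).

(n^2-3)·(n^2-5)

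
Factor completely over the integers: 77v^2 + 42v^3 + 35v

Pull out the common factor 7v, then factor the remaining trinomial.

7v(6v + 5)(v + 1)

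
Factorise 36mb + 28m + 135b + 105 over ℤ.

(4m + 15)(9b + 7)

Group as (36mb + 28m) + (135b + 105) = 4m(9b + 7) + 15(9b + 7).
Both groups share the factor (9b + 7).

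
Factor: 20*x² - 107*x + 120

Need a pair with product 20·120 = 2400 and sum -107: that's -32 and -75.
Split the middle term: 20*x² - 32*x - 75*x + 120 = 4*x*(5*x - 8) - 15*(5*x - 8).

(4*x - 15)*(5*x - 8)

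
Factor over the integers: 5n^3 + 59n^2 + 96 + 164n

Trying the rational-root candidates, n = -8 is a root, so (n + 8) divides it; the quotient is 5n^2 + 19n + 12.
The remaining quadratic factors as (5n + 4)(n + 3).

(5n + 4)(n + 3)(n + 8)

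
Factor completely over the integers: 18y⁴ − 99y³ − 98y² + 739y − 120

(3y + 8)(6y − 1)(y − 3)(y − 5)

By the rational root theorem, y = 1/6 is a root, so (6y − 1) divides it; the quotient is 3y³ − 16y² − 19y + 120.
Continuing, y = 3 is a root, giving the factor (y − 3) and quotient 3y² − 7y − 40.
The remaining quadratic factors as (3y + 8)(y − 5).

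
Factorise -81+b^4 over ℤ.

Write as (b^2)² − (9)², then factor b^2-9 once more.

(b+3)(b-3)(b^2+9)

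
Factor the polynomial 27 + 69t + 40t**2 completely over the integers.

Need a pair with product 40·27 = 1080 and sum 69: that's 24 and 45.
Split the middle term: 40t**2 + 24t + 45t + 27 = 8t(5t + 3) + 9(5t + 3).

(5t + 3)(8t + 9)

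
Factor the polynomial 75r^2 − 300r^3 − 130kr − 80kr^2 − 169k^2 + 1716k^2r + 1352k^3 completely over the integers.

Group: 13k(104k^2 + 172kr − 13k + 60r^2 − 15r) − 5r(104k^2 + 172kr − 13k + 60r^2 − 15r); both groups contain (104k^2 + 172kr − 13k + 60r^2 − 15r), so (13k − 5r) is a factor with cofactor 104k^2 + 172kr − 13k + 60r^2 − 15r.
The cofactor groups again: 104k^2 + 172kr − 13k + 60r^2 − 15r = 13k(8k + 4r − 1) + 15r(8k + 4r − 1); both groups contain (8k + 4r − 1), giving (13k + 15r)(8k + 4r − 1).

(13k + 15r)(13k − 5r)(8k + 4r − 1)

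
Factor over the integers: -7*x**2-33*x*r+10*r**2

-(7*x-2*r)*(x+5*r)

Group: -7*x*(x+5*r) + 2*r*(x+5*r); both groups contain (x+5*r).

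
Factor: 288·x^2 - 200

Factor out 8, leaving 36·x^2 - 25, which is a difference of two squares.

8·(6·x + 5)·(6·x - 5)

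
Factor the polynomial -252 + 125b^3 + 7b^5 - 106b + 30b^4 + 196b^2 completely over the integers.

Testing divisors of the constant over divisors of the leading coefficient, b = -2 is a root, so (b + 2) is a factor; dividing leaves 7b^4 + 16b^3 + 93b^2 + 10b - 126.
Continuing, b = -9/7 is a root, giving the factor (7b + 9) and quotient b^3 + b^2 + 12b - 14.
Then b = 1 is a root, so (b - 1) divides it; the quotient is b^2 + 2b + 14.
The quadratic b^2 + 2b + 14 has discriminant -52 < 0 and is irreducible over ℤ.

(7b + 9)(b + 2)(b - 1)(b^2 + 2b + 14)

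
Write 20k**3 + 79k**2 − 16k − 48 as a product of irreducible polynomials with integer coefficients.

(4k + 3)(5k − 4)(k + 4)

By the rational root theorem, k = −4 is a root, so (k + 4) divides it; the quotient is 20k**2 − k − 12.
The remaining quadratic factors as (5k − 4)(4k + 3).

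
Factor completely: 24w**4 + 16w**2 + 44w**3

4w**2(2w + 1)(3w + 4)

Pull out the common factor 4w**2, then factor the remaining trinomial.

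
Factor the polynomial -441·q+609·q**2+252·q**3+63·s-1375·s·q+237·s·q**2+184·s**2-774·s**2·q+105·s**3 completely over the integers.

Group: 7·s·(15·s**2-117·s·q+7·s+84·q**2-49·q) + (3·q+9)·(15·s**2-117·s·q+7·s+84·q**2-49·q); both groups contain (15·s**2-117·s·q+7·s+84·q**2-49·q), so (7·s+3·q+9) is a factor with cofactor 15·s**2-117·s·q+7·s+84·q**2-49·q.
The cofactor groups again: 15·s**2-117·s·q+7·s+84·q**2-49·q = s·(15·s-12·q+7) - 7·q·(15·s-12·q+7); both groups contain (15·s-12·q+7), giving (s-7·q)·(15·s-12·q+7).

(15·s-12·q+7)·(s-7·q)·(7·s+3·q+9)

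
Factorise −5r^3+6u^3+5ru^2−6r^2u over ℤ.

−(5r+6u)(r+u)(r−u)

Group: 5r(−r^2+u^2) + 6u(−r^2+u^2); both groups contain (−r^2+u^2), so (5r+6u) is a factor with cofactor −r^2+u^2.
The cofactor groups again: −r^2+u^2 = −r(r+u) + u(r+u); both groups contain (r+u), giving −(r−u)(r+u).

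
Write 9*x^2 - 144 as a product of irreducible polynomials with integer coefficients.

Factor out 9, leaving x^2 - 16, which is a difference of two squares.

9*(x + 4)*(x - 4)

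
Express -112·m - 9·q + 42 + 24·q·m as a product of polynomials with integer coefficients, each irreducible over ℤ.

(3·q - 14)·(8·m - 3)

Group as (24·q·m - 9·q) + (-112·m + 42) = 3·q·(8·m - 3) - 14·(8·m - 3).
Both groups share the factor (8·m - 3).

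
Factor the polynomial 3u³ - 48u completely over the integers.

3u(u + 4)(u - 4)

Factor out 3u, leaving u² - 16, which is a difference of two squares.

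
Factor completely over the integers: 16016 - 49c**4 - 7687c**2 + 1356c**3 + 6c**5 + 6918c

(2c - 7)(3c - 11)(c + 1)(c**2 - 2c + 208)

By the rational root theorem, c = 11/3 is a root, so (3c - 11) divides it; the quotient is 2c**4 - 9c**3 + 419c**2 - 1026c - 1456.
Continuing, c = -1 is a root, so (c + 1) is a factor; dividing leaves 2c**3 - 11c**2 + 430c - 1456.
Continuing, c = 7/2 is a root, so (2c - 7) divides it; the quotient is c**2 - 2c + 208.
The quadratic c**2 - 2c + 208 has discriminant -828 < 0 and is irreducible over ℤ.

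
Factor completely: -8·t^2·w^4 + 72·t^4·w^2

8·t^2·w^2·(3·t + w)·(3·t - w)

Every term has a factor of 8·t^2·w^2. Then 9·t^2 - w^2 = (3·t)² − (w)².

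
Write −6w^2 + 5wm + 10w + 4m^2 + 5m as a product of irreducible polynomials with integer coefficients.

−(3w − 4m − 5)(2w + m)

Group: −3w(2w + m) + (4m + 5)(2w + m); both groups contain (2w + m).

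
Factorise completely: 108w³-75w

Pull out the common factor 3w; 36w²-25 is a difference of squares.

3w(6w+5)(6w-5)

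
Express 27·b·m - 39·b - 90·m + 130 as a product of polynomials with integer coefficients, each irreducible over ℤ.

Group as (27·b·m - 39·b) + (-90·m + 130) = 3·b·(9·m - 13) - 10·(9·m - 13).
Both groups share the factor (9·m - 13).

(3·b - 10)·(9·m - 13)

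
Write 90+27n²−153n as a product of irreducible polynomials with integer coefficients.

9(3n−2)(n−5)

Pull out the common factor 9, then factor the remaining trinomial.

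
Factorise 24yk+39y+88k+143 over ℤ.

(3y+11)(8k+13)

Group as (24yk+39y) + (88k+143) = 3y(8k+13) + 11(8k+13).
Both groups share the factor (8k+13).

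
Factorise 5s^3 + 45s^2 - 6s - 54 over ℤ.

(s + 9)(5s^2 - 6)

Group as (5s^3 - 6s) + (45s^2 - 54) = s(5s^2 - 6) + 9(5s^2 - 6).
Both groups share the factor (5s^2 - 6).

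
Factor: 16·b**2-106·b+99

(2·b-11)·(8·b-9)

Need a pair with product 16·99 = 1584 and sum -106: that's -88 and -18.
Split the middle term: 16·b**2-88·b - 18·b+99 = 8·b·(2·b-11) - 9·(2·b-11).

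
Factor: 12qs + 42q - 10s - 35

Group as (12qs + 42q) + (-10s - 35) = 6q(2s + 7) - 5(2s + 7).
Both groups share the factor (2s + 7).

(2s + 7)(6q - 5)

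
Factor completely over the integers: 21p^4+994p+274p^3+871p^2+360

(3p+4)(7p+5)(p+2)(p+9)

By the rational root theorem, p = -5/7 is a root, so (7p+5) is a factor; dividing leaves 3p^3+37p^2+98p+72.
Next, p = -4/3 is a root, so (3p+4) divides it; the quotient is p^2+11p+18.
The remaining quadratic factors as (p+9)(p+2).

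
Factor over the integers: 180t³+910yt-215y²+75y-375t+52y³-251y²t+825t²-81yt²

Group: 4y(13y²-53yt-5y-60t²+25t) + (-3t-15)(13y²-53yt-5y-60t²+25t); both groups contain (13y²-53yt-5y-60t²+25t), so (4y-3t-15) is a factor with cofactor 13y²-53yt-5y-60t²+25t.
The cofactor groups again: 13y²-53yt-5y-60t²+25t = 13y(y-5t) + (12t-5)(y-5t); both groups contain (y-5t), giving (13y+12t-5)(y-5t).

(4y-3t-15)(y-5t)(13y+12t-5)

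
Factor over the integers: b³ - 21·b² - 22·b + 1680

(b + 8)·(b - 14)·(b - 15)

By the rational root theorem, b = 14 is a root, so (b - 14) divides it; the quotient is b² - 7·b - 120.
The remaining quadratic factors as (b + 8)(b - 15).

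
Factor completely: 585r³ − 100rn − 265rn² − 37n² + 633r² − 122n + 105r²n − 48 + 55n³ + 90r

Group: 3r(195r² + 100rn + 81r − 55n² − 73n − 24) + (−n + 2)(195r² + 100rn + 81r − 55n² − 73n − 24); both groups contain (195r² + 100rn + 81r − 55n² − 73n − 24), so (3r − n + 2) is a factor with cofactor 195r² + 100rn + 81r − 55n² − 73n − 24.
The cofactor groups again: 195r² + 100rn + 81r − 55n² − 73n − 24 = 15r(13r + 11n + 8) + (−5n − 3)(13r + 11n + 8); both groups contain (13r + 11n + 8), giving (15r − 5n − 3)(13r + 11n + 8).

(15r − 5n − 3)(3r − n + 2)(13r + 11n + 8)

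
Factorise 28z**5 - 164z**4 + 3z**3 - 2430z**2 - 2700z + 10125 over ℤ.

Testing divisors of the constant over divisors of the leading coefficient, z = 15/2 is a root, giving the factor (2z - 15) and quotient 14z**4 + 23z**3 + 174z**2 + 90z - 675.
Continuing, z = -15/7 is a root, giving the factor (7z + 15) and quotient 2z**3 - z**2 + 27z - 45.
Continuing, z = 3/2 is a root, so (2z - 3) divides it; the quotient is z**2 + z + 15.
The quadratic z**2 + z + 15 has discriminant -59 < 0 and is irreducible over ℤ.

(2z - 15)(2z - 3)(7z + 15)(z**2 + z + 15)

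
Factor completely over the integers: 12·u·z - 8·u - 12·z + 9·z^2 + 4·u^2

(2·u + 3·z)·(2·u + 3·z - 4)

Group: 2·u·(2·u + 3·z) + (3·z - 4)·(2·u + 3·z); both groups contain (2·u + 3·z).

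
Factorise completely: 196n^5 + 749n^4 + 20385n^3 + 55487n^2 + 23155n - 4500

Trying the rational-root candidates, n = -5/7 is a root, so (7n + 5) is a factor; dividing leaves 28n^4 + 87n^3 + 2850n^2 + 5891n - 900.
Continuing, n = -9/4 is a root, giving the factor (4n + 9) and quotient 7n^3 + 6n^2 + 699n - 100.
Then n = 1/7 is a root, so (7n - 1) divides it; the quotient is n^2 + n + 100.
The quadratic n^2 + n + 100 has discriminant -399 < 0 and is irreducible over ℤ.

(4n + 9)(7n + 5)(7n - 1)(n^2 + n + 100)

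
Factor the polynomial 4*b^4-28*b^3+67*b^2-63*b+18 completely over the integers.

By the rational root theorem, b = 3/2 is a root, so (2*b-3) divides it; the quotient is 2*b^3-11*b^2+17*b-6.
Then b = 3 is a root, so (b-3) divides it; the quotient is 2*b^2-5*b+2.
The remaining quadratic factors as (2*b-1)(b-2).

(2*b-1)*(2*b-3)*(b-2)*(b-3)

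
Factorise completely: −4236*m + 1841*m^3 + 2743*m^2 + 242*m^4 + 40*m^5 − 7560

Among the possible rational roots, m = −7/4 is a root, so (4*m + 7) is a factor; dividing leaves 10*m^4 + 43*m^3 + 385*m^2 + 12*m − 1080.
Continuing, m = 3/2 is a root, giving the factor (2*m − 3) and quotient 5*m^3 + 29*m^2 + 236*m + 360.
Continuing, m = −9/5 is a root, giving the factor (5*m + 9) and quotient m^2 + 4*m + 40.
The quadratic m^2 + 4*m + 40 has discriminant −144 < 0 and is irreducible over ℤ.

(2*m − 3)*(4*m + 7)*(5*m + 9)*(m^2 + 4*m + 40)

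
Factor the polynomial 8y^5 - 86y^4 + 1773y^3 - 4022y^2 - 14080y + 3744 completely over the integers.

(2y - 9)(4y - 1)(y + 2)(y^2 - 8y + 208)

Among the possible rational roots, y = 1/4 is a root, so (4y - 1) is a factor; dividing leaves 2y^4 - 21y^3 + 438y^2 - 896y - 3744.
Next, y = -2 is a root, so (y + 2) is a factor; dividing leaves 2y^3 - 25y^2 + 488y - 1872.
Continuing, y = 9/2 is a root, so (2y - 9) divides it; the quotient is y^2 - 8y + 208.
The quadratic y^2 - 8y + 208 has discriminant -768 < 0 and is irreducible over ℤ.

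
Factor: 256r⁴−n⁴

(4r−n)(4r+n)(16r²+n²)

Difference of squares twice: with A = 4r and B = n, A⁴ − B⁴ = (A² − B²)(A² + B²), and A² − B² factors again.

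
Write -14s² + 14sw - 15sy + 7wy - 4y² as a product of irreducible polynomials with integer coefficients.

-(2s + y)(7s - 7w + 4y)

Group: -2s(7s - 7w + 4y) - y(7s - 7w + 4y); both groups contain (7s - 7w + 4y).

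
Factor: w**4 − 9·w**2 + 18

(w**2 − 3)·(w**2 − 6)

Substitute u = w**2 to get a quadratic in u, then factor.
w**2 − 6 is irreducible over ℤ (6 is not a perfect square).
w**2 − 3 is irreducible over ℤ (3 is not a perfect square).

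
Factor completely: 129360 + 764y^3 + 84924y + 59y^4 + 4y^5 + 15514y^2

Among the possible rational roots, y = −11/4 is a root, giving the factor (4y + 11) and quotient y^4 + 12y^3 + 158y^2 + 3444y + 11760.
Next, y = −4 is a root, so (y + 4) divides it; the quotient is y^3 + 8y^2 + 126y + 2940.
Next, y = −14 is a root, so (y + 14) divides it; the quotient is y^2 − 6y + 210.
The quadratic y^2 − 6y + 210 has discriminant −804 < 0 and is irreducible over ℤ.

(4y + 11)(y + 14)(y + 4)(y^2 − 6y + 210)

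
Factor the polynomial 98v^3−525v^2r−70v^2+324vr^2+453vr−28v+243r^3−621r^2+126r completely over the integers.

Group: 7v(14v^2−81vr+4v+81r^2−18r) + (3r−7)(14v^2−81vr+4v+81r^2−18r); both groups contain (14v^2−81vr+4v+81r^2−18r), so (7v+3r−7) is a factor with cofactor 14v^2−81vr+4v+81r^2−18r.
The cofactor groups again: 14v^2−81vr+4v+81r^2−18r = 7v(2v−9r) + (−9r+2)(2v−9r); both groups contain (2v−9r), giving (7v−9r+2)(2v−9r).

(2v−9r)(7v−9r+2)(7v+3r−7)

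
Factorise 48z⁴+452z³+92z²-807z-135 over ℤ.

(2z+3)(4z-5)(6z+1)(z+9)

Trying the rational-root candidates, z = -3/2 is a root, so (2z+3) is a factor; dividing leaves 24z³+190z²-239z-45.
Then z = 5/4 is a root, giving the factor (4z-5) and quotient 6z²+55z+9.
The remaining quadratic factors as (6z+1)(z+9).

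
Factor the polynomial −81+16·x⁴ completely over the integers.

(2·x)⁴ − (3)⁴ = ((2·x)² − (3)²)((2·x)² + (3)²); the first factor splits again, the second (4·x²+9) is irreducible.

(2·x+3)·(2·x−3)·(4·x²+9)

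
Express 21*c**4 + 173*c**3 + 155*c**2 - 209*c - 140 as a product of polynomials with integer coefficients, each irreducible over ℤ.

Trying the rational-root candidates, c = -5/3 is a root, so (3*c + 5) is a factor; dividing leaves 7*c**3 + 46*c**2 - 25*c - 28.
Then c = -4/7 is a root, so (7*c + 4) is a factor; dividing leaves c**2 + 6*c - 7.
The remaining quadratic factors as (c + 7)(c - 1).

(3*c + 5)*(7*c + 4)*(c + 7)*(c - 1)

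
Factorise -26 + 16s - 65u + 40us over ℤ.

Group as (40us - 65u) + (16s - 26) = 5u(8s - 13) + 2(8s - 13).
Both groups share the factor (8s - 13).

(5u + 2)(8s - 13)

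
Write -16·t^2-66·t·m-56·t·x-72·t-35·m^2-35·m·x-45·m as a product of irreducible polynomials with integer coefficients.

Group: -8·t·(2·t+7·m+7·x+9) - 5·m·(2·t+7·m+7·x+9); both groups contain (2·t+7·m+7·x+9).

-(8·t+5·m)·(2·t+7·m+7·x+9)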